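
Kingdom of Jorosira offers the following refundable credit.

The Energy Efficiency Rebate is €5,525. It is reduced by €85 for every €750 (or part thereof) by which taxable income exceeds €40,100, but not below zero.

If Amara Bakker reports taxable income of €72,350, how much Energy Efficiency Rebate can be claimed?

€1,870

Energy Efficiency Rebate: income exceeds €40,100 by €32,250, which is 43 full-or-partial €750 increments; reduction = 43 × €85 = €3,655, leaving €1,870.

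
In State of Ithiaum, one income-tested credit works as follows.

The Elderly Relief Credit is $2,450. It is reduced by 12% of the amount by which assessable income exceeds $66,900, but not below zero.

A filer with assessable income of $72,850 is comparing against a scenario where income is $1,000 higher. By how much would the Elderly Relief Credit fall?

$120

At $72,850 — 12% of the $5,950 excess over $66,900 is $714; credit = $2,450 − $714 = $1,736.
At $73,850 — 12% of the $6,950 excess over $66,900 is $834; credit = $2,450 − $834 = $1,616.
Lost: $1,736 − $1,616 = $120.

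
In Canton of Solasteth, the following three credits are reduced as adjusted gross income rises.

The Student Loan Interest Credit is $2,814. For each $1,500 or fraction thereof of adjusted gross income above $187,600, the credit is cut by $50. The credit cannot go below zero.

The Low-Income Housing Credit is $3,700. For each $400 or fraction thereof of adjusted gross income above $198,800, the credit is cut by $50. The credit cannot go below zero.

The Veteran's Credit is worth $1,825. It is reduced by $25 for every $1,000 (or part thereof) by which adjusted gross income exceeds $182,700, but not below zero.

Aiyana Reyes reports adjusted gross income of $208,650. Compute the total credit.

$5,689

Student Loan Interest Credit: income exceeds $187,600 by $21,050, which is 15 full-or-partial $1,500 increments; reduction = 15 × $50 = $750, leaving $2,064.
Low-Income Housing Credit: income exceeds $198,800 by $9,850, which is 25 full-or-partial $400 increments; reduction = 25 × $50 = $1,250, leaving $2,450.
Veteran's Credit: income exceeds $182,700 by $25,950, which is 26 full-or-partial $1,000 increments; reduction = 26 × $25 = $650, leaving $1,175.
Total: $2,064 + $2,450 + $1,175 = $5,689.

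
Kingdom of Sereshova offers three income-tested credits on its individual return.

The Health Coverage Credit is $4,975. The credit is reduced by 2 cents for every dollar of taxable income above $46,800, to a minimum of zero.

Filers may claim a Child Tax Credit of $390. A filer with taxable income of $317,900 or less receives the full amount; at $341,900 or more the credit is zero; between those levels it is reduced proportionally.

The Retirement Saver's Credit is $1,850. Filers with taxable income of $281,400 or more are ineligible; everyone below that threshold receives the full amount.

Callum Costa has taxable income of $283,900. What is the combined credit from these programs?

Health Coverage Credit: 2% of the $237,100 excess over $46,800 is $4,742; credit = $4,975 − $4,742 = $233.
Child Tax Credit: $283,900 is at or below the $317,900 threshold, so the full $390 applies.
Retirement Saver's Credit: $283,900 meets or exceeds the $281,400 cutoff, so the credit is $0.
Total: $233 + $390 + $0 = $623.

$623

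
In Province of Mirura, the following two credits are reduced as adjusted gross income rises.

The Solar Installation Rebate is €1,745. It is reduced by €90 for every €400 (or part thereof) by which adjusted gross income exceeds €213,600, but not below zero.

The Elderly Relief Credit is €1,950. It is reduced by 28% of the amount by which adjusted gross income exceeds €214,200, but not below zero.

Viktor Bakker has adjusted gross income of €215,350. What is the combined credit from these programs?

€2,923

Solar Installation Rebate: income exceeds €213,600 by €1,750, which is 5 full-or-partial €400 increments; reduction = 5 × €90 = €450, leaving €1,295.
Elderly Relief Credit: 28% of the €1,150 excess over €214,200 is €322; credit = €1,950 − €322 = €1,628.
Total: €1,295 + €1,628 = €2,923.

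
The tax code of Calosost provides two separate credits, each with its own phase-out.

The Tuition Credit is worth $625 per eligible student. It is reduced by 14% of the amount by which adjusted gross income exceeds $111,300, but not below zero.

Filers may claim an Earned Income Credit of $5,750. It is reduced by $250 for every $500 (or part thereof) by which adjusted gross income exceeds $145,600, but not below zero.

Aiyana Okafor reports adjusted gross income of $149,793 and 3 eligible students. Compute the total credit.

$3,500

Tuition Credit: base = 3 × $625 = $1,875. 14% of the $38,493 excess over $111,300 is $5,389.02 ≥ base, so the credit is $0.
Earned Income Credit: income exceeds $145,600 by $4,193, which is 9 full-or-partial $500 increments; reduction = 9 × $250 = $2,250, leaving $3,500.
Total: $0 + $3,500 = $3,500.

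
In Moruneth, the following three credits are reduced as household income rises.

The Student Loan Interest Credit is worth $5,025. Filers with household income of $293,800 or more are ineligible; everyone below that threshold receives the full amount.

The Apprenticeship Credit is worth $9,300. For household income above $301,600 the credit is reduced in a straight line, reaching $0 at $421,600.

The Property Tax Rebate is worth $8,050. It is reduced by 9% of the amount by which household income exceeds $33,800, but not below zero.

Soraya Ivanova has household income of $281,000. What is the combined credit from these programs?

Student Loan Interest Credit: $281,000 is below the $293,800 cutoff, so the full $5,025 applies.
Apprenticeship Credit: $281,000 is at or below the $301,600 threshold, so the full $9,300 applies.
Property Tax Rebate: 9% of the $247,200 excess over $33,800 is $22,248 ≥ base, so the credit is $0.
Total: $5,025 + $9,300 + $0 = $14,325.

$14,325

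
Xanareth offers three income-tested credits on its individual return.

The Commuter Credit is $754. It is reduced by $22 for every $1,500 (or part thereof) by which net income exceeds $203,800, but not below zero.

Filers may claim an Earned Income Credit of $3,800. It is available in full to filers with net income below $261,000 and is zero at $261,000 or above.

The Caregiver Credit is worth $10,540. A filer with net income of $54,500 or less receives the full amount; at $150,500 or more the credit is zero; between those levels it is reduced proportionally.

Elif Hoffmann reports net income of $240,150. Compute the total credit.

$4,004

Commuter Credit: income exceeds $203,800 by $36,350, which is 25 full-or-partial $1,500 increments; reduction = 25 × $22 = $550, leaving $204.
Earned Income Credit: $240,150 is below the $261,000 cutoff, so the full $3,800 applies.
Caregiver Credit: $240,150 is at or above $150,500, so the credit is $0.
Total: $204 + $3,800 + $0 = $4,004.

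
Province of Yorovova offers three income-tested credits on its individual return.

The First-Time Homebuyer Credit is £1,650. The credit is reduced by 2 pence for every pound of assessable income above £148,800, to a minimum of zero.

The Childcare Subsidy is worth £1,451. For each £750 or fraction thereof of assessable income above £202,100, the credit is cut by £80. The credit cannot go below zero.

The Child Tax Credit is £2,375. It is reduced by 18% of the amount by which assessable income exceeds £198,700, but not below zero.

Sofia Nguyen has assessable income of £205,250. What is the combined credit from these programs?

First-Time Homebuyer Credit: 2% of the £56,450 excess over £148,800 is £1,129; credit = £1,650 − £1,129 = £521.
Childcare Subsidy: income exceeds £202,100 by £3,150, which is 5 full-or-partial £750 increments; reduction = 5 × £80 = £400, leaving £1,051.
Child Tax Credit: 18% of the £6,550 excess over £198,700 is £1,179; credit = £2,375 − £1,179 = £1,196.
Total: £521 + £1,051 + £1,196 = £2,768.

£2,768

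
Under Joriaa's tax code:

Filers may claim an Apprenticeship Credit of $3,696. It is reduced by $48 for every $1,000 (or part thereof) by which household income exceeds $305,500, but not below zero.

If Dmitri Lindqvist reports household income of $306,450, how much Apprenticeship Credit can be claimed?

$3,648

Apprenticeship Credit: income exceeds $305,500 by $950, which is 1 full-or-partial $1,000 increment; reduction = 1 × $48 = $48, leaving $3,648.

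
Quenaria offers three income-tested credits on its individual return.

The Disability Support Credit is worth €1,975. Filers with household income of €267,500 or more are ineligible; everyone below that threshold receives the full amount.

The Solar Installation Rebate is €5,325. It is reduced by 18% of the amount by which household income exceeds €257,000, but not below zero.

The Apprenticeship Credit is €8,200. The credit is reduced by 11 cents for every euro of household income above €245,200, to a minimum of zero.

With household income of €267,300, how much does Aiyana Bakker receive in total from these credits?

Disability Support Credit: €267,300 is below the €267,500 cutoff, so the full €1,975 applies.
Solar Installation Rebate: 18% of the €10,300 excess over €257,000 is €1,854; credit = €5,325 − €1,854 = €3,471.
Apprenticeship Credit: 11% of the €22,100 excess over €245,200 is €2,431; credit = €8,200 − €2,431 = €5,769.
Total: €1,975 + €3,471 + €5,769 = €11,215.

€11,215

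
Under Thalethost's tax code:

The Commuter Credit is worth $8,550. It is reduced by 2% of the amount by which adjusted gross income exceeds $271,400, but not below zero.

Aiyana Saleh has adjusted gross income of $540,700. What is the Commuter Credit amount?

Commuter Credit: 2% of the $269,300 excess over $271,400 is $5,386; credit = $8,550 − $5,386 = $3,164.

$3,164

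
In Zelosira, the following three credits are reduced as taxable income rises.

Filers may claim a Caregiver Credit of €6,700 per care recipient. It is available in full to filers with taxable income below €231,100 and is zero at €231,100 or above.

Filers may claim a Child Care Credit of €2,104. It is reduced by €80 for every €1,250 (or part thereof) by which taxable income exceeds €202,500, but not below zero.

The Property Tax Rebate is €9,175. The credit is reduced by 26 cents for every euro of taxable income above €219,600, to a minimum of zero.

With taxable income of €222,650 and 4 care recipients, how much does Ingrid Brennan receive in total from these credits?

€35,926

Caregiver Credit: base = 4 × €6,700 = €26,800. €222,650 is below the €231,100 cutoff, so the full €26,800 applies.
Child Care Credit: income exceeds €202,500 by €20,150, which is 17 full-or-partial €1,250 increments; reduction = 17 × €80 = €1,360, leaving €744.
Property Tax Rebate: 26% of the €3,050 excess over €219,600 is €793; credit = €9,175 − €793 = €8,382.
Total: €26,800 + €744 + €8,382 = €35,926.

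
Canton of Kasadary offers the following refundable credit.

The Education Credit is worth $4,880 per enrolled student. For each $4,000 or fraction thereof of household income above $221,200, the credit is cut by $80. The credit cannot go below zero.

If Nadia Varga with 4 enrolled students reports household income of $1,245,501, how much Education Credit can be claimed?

$0

Education Credit: base = 4 × $4,880 = $19,520. income exceeds $221,200 by $1,024,301 → 257 increments × $80 = $20,560 ≥ base, so the credit is $0.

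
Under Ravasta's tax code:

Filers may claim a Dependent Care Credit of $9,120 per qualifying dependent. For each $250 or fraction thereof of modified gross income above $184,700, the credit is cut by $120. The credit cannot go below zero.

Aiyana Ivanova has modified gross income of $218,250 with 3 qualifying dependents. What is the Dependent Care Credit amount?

Dependent Care Credit: base = 3 × $9,120 = $27,360. income exceeds $184,700 by $33,550, which is 135 full-or-partial $250 increments; reduction = 135 × $120 = $16,200, leaving $11,160.

$11,160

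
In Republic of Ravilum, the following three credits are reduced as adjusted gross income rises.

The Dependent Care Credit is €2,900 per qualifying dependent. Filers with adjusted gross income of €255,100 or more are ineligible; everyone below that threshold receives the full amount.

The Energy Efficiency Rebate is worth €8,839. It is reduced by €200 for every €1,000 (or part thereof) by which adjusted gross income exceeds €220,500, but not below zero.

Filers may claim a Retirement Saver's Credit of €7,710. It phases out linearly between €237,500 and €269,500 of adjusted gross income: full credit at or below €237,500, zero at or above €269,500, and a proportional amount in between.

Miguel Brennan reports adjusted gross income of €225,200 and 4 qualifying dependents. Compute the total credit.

Dependent Care Credit: base = 4 × €2,900 = €11,600. €225,200 is below the €255,100 cutoff, so the full €11,600 applies.
Energy Efficiency Rebate: income exceeds €220,500 by €4,700, which is 5 full-or-partial €1,000 increments; reduction = 5 × €200 = €1,000, leaving €7,839.
Retirement Saver's Credit: €225,200 is at or below the €237,500 threshold, so the full €7,710 applies.
Total: €11,600 + €7,839 + €7,710 = €27,149.

€27,149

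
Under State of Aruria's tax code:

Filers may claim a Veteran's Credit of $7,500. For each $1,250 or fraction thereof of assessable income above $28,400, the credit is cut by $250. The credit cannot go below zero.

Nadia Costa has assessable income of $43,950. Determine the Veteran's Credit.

$4,250

Veteran's Credit: income exceeds $28,400 by $15,550, which is 13 full-or-partial $1,250 increments; reduction = 13 × $250 = $3,250, leaving $4,250.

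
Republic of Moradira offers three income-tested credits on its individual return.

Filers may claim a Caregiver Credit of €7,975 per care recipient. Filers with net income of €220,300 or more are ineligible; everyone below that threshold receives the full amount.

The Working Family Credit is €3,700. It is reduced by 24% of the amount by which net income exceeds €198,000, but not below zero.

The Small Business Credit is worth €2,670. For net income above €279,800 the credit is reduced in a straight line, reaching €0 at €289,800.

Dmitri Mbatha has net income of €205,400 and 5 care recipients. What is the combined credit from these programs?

Caregiver Credit: base = 5 × €7,975 = €39,875. €205,400 is below the €220,300 cutoff, so the full €39,875 applies.
Working Family Credit: 24% of the €7,400 excess over €198,000 is €1,776; credit = €3,700 − €1,776 = €1,924.
Small Business Credit: €205,400 is at or below the €279,800 threshold, so the full €2,670 applies.
Total: €39,875 + €1,924 + €2,670 = €44,469.

€44,469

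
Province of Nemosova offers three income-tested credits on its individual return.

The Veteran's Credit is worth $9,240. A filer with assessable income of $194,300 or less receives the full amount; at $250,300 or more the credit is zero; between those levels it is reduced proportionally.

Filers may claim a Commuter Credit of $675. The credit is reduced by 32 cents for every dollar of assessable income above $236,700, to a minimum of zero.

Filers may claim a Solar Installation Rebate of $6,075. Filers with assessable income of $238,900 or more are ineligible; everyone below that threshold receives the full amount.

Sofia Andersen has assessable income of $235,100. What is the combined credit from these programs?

$9,258

Veteran's Credit: $235,100 is $40,800 into a $56,000 phase-out range, leaving 15,200/56,000 of the credit: $9,240 × 15,200/56,000 = $2,508.
Commuter Credit: $235,100 is at or below the $236,700 threshold, so the full $675 applies.
Solar Installation Rebate: $235,100 is below the $238,900 cutoff, so the full $6,075 applies.
Total: $2,508 + $675 + $6,075 = $9,258.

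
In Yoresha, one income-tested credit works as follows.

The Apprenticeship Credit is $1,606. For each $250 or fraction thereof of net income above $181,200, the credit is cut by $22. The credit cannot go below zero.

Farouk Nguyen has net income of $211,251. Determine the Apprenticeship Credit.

Apprenticeship Credit: income exceeds $181,200 by $30,051 → 121 increments × $22 = $2,662 ≥ base, so the credit is $0.

$0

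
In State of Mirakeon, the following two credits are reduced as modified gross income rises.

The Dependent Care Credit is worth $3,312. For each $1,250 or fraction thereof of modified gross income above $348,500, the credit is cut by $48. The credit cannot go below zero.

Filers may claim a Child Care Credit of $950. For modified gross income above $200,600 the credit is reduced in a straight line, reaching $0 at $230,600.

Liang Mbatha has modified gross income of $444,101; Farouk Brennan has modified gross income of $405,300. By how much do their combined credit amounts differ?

Liang ($444,101): Dependent Care Credit: income exceeds $348,500 by $95,601 → 77 increments × $48 = $3,696 ≥ base, so the credit is $0. Child Care Credit: $444,101 is at or above $230,600, so the credit is $0. total $0 + $0 = $0
Farouk ($405,300): Dependent Care Credit: income exceeds $348,500 by $56,800, which is 46 full-or-partial $1,250 increments; reduction = 46 × $48 = $2,208, leaving $1,104. Child Care Credit: $405,300 is at or above $230,600, so the credit is $0. total $1,104 + $0 = $1,104
Difference: |$0 − $1,104| = $1,104.

$1,104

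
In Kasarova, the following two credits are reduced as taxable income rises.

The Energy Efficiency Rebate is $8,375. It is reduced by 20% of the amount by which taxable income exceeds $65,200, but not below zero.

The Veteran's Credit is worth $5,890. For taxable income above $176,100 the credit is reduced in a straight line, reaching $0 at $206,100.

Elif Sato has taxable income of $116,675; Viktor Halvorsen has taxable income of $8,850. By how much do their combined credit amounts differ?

$8,375

Elif ($116,675): Energy Efficiency Rebate: 20% of the $51,475 excess over $65,200 is $10,295 ≥ base, so the credit is $0. Veteran's Credit: $116,675 is at or below the $176,100 threshold, so the full $5,890 applies. total $0 + $5,890 = $5,890
Viktor ($8,850): Energy Efficiency Rebate: $8,850 is at or below the $65,200 threshold, so the full $8,375 applies. Veteran's Credit: $8,850 is at or below the $176,100 threshold, so the full $5,890 applies. total $8,375 + $5,890 = $14,265
Difference: |$5,890 − $14,265| = $8,375.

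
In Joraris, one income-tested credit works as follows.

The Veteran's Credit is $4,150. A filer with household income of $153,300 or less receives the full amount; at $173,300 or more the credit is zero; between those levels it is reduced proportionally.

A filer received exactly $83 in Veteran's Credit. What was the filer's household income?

$172,900

$83 is 83/4,150 of the full $4,150, so 4,067/4,150 of the $20,000 range has been used: income = $153,300 + $20,000 × 4,067/4,150 = $172,900.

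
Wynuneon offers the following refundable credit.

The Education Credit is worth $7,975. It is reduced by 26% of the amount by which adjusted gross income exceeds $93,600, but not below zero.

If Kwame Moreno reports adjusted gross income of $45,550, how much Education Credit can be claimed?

Education Credit: $45,550 is at or below the $93,600 threshold, so the full $7,975 applies.

$7,975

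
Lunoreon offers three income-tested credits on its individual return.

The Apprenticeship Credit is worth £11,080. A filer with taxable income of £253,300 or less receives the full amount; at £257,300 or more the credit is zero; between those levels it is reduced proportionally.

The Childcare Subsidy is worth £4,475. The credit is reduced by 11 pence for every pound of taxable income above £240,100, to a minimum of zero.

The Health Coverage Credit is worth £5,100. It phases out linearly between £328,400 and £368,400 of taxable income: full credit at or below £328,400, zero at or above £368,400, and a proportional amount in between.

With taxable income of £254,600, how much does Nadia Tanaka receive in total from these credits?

Apprenticeship Credit: £254,600 is £1,300 into a £4,000 phase-out range, leaving 2,700/4,000 of the credit: £11,080 × 2,700/4,000 = £7,479.
Childcare Subsidy: 11% of the £14,500 excess over £240,100 is £1,595; credit = £4,475 − £1,595 = £2,880.
Health Coverage Credit: £254,600 is at or below the £328,400 threshold, so the full £5,100 applies.
Total: £7,479 + £2,880 + £5,100 = £15,459.

£15,459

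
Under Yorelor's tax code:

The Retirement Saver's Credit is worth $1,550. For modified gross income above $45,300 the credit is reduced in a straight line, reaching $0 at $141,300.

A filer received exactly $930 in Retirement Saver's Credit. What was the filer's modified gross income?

$83,700

$930 is 930/1,550 of the full $1,550, so 620/1,550 of the $96,000 range has been used: income = $45,300 + $96,000 × 620/1,550 = $83,700.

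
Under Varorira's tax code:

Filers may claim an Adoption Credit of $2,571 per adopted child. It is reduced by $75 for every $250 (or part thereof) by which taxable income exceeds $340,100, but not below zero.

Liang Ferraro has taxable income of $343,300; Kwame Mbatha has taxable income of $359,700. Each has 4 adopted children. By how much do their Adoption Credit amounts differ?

$4,950

Liang ($343,300): Adoption Credit: base = 4 × $2,571 = $10,284. income exceeds $340,100 by $3,200, which is 13 full-or-partial $250 increments; reduction = 13 × $75 = $975, leaving $9,309.
Kwame ($359,700): Adoption Credit: base = 4 × $2,571 = $10,284. income exceeds $340,100 by $19,600, which is 79 full-or-partial $250 increments; reduction = 79 × $75 = $5,925, leaving $4,359.
Difference: |$9,309 − $4,359| = $4,950.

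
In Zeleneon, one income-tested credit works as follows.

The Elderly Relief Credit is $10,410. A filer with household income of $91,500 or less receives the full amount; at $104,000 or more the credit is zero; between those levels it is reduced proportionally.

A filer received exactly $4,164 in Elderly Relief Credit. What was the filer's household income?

$4,164 is 4,164/10,410 of the full $10,410, so 6,246/10,410 of the $12,500 range has been used: income = $91,500 + $12,500 × 6,246/10,410 = $99,000.

$99,000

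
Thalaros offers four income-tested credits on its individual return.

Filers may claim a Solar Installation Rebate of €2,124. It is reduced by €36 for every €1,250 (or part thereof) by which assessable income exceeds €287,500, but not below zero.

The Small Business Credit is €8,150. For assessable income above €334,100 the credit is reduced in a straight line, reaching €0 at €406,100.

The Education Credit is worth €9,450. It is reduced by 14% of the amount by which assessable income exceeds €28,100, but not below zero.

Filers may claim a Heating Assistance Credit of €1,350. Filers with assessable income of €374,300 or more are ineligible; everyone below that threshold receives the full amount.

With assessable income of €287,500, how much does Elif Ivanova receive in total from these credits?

€11,624

Solar Installation Rebate: €287,500 is at or below the €287,500 threshold, so the full €2,124 applies.
Small Business Credit: €287,500 is at or below the €334,100 threshold, so the full €8,150 applies.
Education Credit: 14% of the €259,400 excess over €28,100 is €36,316 ≥ base, so the credit is €0.
Heating Assistance Credit: €287,500 is below the €374,300 cutoff, so the full €1,350 applies.
Total: €2,124 + €8,150 + €0 + €1,350 = €11,624.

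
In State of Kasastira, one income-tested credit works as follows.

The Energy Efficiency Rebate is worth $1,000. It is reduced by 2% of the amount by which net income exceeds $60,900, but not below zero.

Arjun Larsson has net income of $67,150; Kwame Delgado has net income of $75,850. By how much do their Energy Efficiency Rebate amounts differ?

Arjun ($67,150): Energy Efficiency Rebate: 2% of the $6,250 excess over $60,900 is $125; credit = $1,000 − $125 = $875.
Kwame ($75,850): Energy Efficiency Rebate: 2% of the $14,950 excess over $60,900 is $299; credit = $1,000 − $299 = $701.
Difference: |$875 − $701| = $174.

$174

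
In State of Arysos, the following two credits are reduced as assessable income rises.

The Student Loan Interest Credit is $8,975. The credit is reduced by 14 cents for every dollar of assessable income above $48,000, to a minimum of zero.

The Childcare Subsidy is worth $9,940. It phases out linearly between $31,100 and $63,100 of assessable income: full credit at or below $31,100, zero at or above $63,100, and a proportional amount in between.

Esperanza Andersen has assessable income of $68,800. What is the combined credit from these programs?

Student Loan Interest Credit: 14% of the $20,800 excess over $48,000 is $2,912; credit = $8,975 − $2,912 = $6,063.
Childcare Subsidy: $68,800 is at or above $63,100, so the credit is $0.
Total: $6,063 + $0 = $6,063.

$6,063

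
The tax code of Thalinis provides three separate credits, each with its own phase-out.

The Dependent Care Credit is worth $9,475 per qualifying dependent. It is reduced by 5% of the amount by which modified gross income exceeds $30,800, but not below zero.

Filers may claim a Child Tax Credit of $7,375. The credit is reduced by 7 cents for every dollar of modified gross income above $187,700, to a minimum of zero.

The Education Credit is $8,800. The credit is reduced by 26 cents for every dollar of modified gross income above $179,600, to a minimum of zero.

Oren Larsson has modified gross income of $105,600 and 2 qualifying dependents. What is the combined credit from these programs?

Dependent Care Credit: base = 2 × $9,475 = $18,950. 5% of the $74,800 excess over $30,800 is $3,740; credit = $18,950 − $3,740 = $15,210.
Child Tax Credit: $105,600 is at or below the $187,700 threshold, so the full $7,375 applies.
Education Credit: $105,600 is at or below the $179,600 threshold, so the full $8,800 applies.
Total: $15,210 + $7,375 + $8,800 = $31,385.

$31,385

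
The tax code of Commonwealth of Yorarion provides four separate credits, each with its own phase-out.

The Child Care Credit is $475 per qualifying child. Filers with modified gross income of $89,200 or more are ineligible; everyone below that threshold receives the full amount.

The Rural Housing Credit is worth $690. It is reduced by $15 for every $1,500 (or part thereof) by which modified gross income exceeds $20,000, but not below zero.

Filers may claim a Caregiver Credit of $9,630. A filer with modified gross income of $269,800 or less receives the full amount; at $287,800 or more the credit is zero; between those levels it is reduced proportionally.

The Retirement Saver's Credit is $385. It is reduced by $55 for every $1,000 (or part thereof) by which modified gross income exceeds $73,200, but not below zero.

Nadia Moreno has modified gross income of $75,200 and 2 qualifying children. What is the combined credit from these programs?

Child Care Credit: base = 2 × $475 = $950. $75,200 is below the $89,200 cutoff, so the full $950 applies.
Rural Housing Credit: income exceeds $20,000 by $55,200, which is 37 full-or-partial $1,500 increments; reduction = 37 × $15 = $555, leaving $135.
Caregiver Credit: $75,200 is at or below the $269,800 threshold, so the full $9,630 applies.
Retirement Saver's Credit: income exceeds $73,200 by $2,000, which is 2 full-or-partial $1,000 increments; reduction = 2 × $55 = $110, leaving $275.
Total: $950 + $135 + $9,630 + $275 = $10,990.

$10,990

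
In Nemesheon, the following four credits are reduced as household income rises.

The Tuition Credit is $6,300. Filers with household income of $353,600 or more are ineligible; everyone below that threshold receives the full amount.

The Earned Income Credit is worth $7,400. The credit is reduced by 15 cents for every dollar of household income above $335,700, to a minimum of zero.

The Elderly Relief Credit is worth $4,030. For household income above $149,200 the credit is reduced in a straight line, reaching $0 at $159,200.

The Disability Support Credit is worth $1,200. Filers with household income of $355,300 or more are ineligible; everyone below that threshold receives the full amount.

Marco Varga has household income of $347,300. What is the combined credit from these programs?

Tuition Credit: $347,300 is below the $353,600 cutoff, so the full $6,300 applies.
Earned Income Credit: 15% of the $11,600 excess over $335,700 is $1,740; credit = $7,400 − $1,740 = $5,660.
Elderly Relief Credit: $347,300 is at or above $159,200, so the credit is $0.
Disability Support Credit: $347,300 is below the $355,300 cutoff, so the full $1,200 applies.
Total: $6,300 + $5,660 + $0 + $1,200 = $13,160.

$13,160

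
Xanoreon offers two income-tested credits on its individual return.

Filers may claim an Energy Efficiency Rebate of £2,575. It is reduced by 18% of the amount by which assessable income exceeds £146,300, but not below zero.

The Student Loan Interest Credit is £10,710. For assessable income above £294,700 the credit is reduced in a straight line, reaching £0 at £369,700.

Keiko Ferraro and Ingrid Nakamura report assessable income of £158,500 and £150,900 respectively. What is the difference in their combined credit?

Keiko (£158,500): Energy Efficiency Rebate: 18% of the £12,200 excess over £146,300 is £2,196; credit = £2,575 − £2,196 = £379. Student Loan Interest Credit: £158,500 is at or below the £294,700 threshold, so the full £10,710 applies. total £379 + £10,710 = £11,089
Ingrid (£150,900): Energy Efficiency Rebate: 18% of the £4,600 excess over £146,300 is £828; credit = £2,575 − £828 = £1,747. Student Loan Interest Credit: £150,900 is at or below the £294,700 threshold, so the full £10,710 applies. total £1,747 + £10,710 = £12,457
Difference: |£11,089 − £12,457| = £1,368.

£1,368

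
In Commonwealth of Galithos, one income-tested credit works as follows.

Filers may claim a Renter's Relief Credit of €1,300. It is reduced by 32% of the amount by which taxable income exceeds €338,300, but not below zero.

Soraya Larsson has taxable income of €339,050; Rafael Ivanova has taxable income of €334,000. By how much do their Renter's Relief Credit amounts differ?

Soraya (€339,050): Renter's Relief Credit: 32% of the €750 excess over €338,300 is €240; credit = €1,300 − €240 = €1,060.
Rafael (€334,000): Renter's Relief Credit: €334,000 is at or below the €338,300 threshold, so the full €1,300 applies.
Difference: |€1,060 − €1,300| = €240.

€240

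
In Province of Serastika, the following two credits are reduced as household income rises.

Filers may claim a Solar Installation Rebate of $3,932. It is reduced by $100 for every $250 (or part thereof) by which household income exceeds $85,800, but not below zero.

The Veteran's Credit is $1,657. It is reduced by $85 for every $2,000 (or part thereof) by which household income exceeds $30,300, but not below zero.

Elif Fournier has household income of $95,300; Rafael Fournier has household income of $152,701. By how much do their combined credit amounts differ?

$132

Elif ($95,300): Solar Installation Rebate: income exceeds $85,800 by $9,500, which is 38 full-or-partial $250 increments; reduction = 38 × $100 = $3,800, leaving $132. Veteran's Credit: income exceeds $30,300 by $65,000 → 33 increments × $85 = $2,805 ≥ base, so the credit is $0. total $132 + $0 = $132
Rafael ($152,701): Solar Installation Rebate: income exceeds $85,800 by $66,901 → 268 increments × $100 = $26,800 ≥ base, so the credit is $0. Veteran's Credit: income exceeds $30,300 by $122,401 → 62 increments × $85 = $5,270 ≥ base, so the credit is $0. total $0 + $0 = $0
Difference: |$132 − $0| = $132.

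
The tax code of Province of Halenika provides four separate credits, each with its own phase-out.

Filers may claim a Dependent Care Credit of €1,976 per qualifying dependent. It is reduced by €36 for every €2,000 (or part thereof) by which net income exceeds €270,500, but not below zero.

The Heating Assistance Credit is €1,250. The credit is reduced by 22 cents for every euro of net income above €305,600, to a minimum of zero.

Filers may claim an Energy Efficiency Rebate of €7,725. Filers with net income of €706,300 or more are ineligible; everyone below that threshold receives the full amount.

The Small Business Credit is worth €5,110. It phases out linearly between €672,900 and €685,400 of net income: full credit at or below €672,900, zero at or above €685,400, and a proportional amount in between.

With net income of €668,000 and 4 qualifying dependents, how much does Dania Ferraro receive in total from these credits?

Dependent Care Credit: base = 4 × €1,976 = €7,904. income exceeds €270,500 by €397,500, which is 199 full-or-partial €2,000 increments; reduction = 199 × €36 = €7,164, leaving €740.
Heating Assistance Credit: 22% of the €362,400 excess over €305,600 is €79,728 ≥ base, so the credit is €0.
Energy Efficiency Rebate: €668,000 is below the €706,300 cutoff, so the full €7,725 applies.
Small Business Credit: €668,000 is at or below the €672,900 threshold, so the full €5,110 applies.
Total: €740 + €0 + €7,725 + €5,110 = €13,575.

€13,575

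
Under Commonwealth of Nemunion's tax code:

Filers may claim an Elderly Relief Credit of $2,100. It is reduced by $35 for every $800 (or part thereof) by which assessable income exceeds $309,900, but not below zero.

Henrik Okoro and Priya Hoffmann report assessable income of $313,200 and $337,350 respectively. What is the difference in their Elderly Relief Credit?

$1,050

Henrik ($313,200): Elderly Relief Credit: income exceeds $309,900 by $3,300, which is 5 full-or-partial $800 increments; reduction = 5 × $35 = $175, leaving $1,925.
Priya ($337,350): Elderly Relief Credit: income exceeds $309,900 by $27,450, which is 35 full-or-partial $800 increments; reduction = 35 × $35 = $1,225, leaving $875.
Difference: |$1,925 − $875| = $1,050.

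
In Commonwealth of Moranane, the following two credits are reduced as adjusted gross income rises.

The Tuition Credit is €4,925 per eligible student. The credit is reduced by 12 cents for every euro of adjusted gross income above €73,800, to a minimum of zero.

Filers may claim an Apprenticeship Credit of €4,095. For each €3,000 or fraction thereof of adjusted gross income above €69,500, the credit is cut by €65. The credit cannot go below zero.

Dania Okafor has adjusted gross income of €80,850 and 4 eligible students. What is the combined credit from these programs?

€22,689

Tuition Credit: base = 4 × €4,925 = €19,700. 12% of the €7,050 excess over €73,800 is €846; credit = €19,700 − €846 = €18,854.
Apprenticeship Credit: income exceeds €69,500 by €11,350, which is 4 full-or-partial €3,000 increments; reduction = 4 × €65 = €260, leaving €3,835.
Total: €18,854 + €3,835 = €22,689.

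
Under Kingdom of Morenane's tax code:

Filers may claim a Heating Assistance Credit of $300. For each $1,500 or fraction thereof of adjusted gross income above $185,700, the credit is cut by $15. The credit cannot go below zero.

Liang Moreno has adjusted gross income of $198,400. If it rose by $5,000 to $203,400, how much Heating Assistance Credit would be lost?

$45

At $198,400 — income exceeds $185,700 by $12,700, which is 9 full-or-partial $1,500 increments; reduction = 9 × $15 = $135, leaving $165.
At $203,400 — income exceeds $185,700 by $17,700, which is 12 full-or-partial $1,500 increments; reduction = 12 × $15 = $180, leaving $120.
Lost: $165 − $120 = $45.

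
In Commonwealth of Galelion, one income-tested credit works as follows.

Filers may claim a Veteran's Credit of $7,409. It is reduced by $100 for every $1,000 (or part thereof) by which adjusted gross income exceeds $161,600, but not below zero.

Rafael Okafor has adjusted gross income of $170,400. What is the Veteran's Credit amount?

Veteran's Credit: income exceeds $161,600 by $8,800, which is 9 full-or-partial $1,000 increments; reduction = 9 × $100 = $900, leaving $6,509.

$6,509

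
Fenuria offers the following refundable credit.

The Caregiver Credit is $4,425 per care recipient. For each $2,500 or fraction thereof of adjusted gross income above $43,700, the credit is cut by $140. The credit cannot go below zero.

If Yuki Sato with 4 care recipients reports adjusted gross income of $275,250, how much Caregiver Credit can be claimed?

Caregiver Credit: base = 4 × $4,425 = $17,700. income exceeds $43,700 by $231,550, which is 93 full-or-partial $2,500 increments; reduction = 93 × $140 = $13,020, leaving $4,680.

$4,680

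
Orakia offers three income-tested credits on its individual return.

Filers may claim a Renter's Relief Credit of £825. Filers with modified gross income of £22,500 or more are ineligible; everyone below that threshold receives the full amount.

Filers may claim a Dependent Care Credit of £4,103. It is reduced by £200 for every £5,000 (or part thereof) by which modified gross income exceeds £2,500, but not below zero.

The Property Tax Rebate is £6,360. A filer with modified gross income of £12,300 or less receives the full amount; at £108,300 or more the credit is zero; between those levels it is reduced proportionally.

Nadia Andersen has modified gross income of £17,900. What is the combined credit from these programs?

Renter's Relief Credit: £17,900 is below the £22,500 cutoff, so the full £825 applies.
Dependent Care Credit: income exceeds £2,500 by £15,400, which is 4 full-or-partial £5,000 increments; reduction = 4 × £200 = £800, leaving £3,303.
Property Tax Rebate: £17,900 is £5,600 into a £96,000 phase-out range, leaving 90,400/96,000 of the credit: £6,360 × 90,400/96,000 = £5,989.
Total: £825 + £3,303 + £5,989 = £10,117.

£10,117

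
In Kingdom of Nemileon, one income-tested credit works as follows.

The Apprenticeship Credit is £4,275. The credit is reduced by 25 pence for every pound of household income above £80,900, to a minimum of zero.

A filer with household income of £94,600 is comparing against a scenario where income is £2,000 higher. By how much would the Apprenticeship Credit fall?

£500

At £94,600 — 25% of the £13,700 excess over £80,900 is £3,425; credit = £4,275 − £3,425 = £850.
At £96,600 — 25% of the £15,700 excess over £80,900 is £3,925; credit = £4,275 − £3,925 = £350.
Lost: £850 − £350 = £500.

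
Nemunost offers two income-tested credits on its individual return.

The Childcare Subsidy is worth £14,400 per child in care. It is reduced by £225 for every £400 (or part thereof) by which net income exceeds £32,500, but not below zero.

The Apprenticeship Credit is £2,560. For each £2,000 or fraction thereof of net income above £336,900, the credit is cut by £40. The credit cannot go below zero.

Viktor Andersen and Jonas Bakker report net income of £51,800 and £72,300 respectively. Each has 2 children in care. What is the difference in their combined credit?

Viktor (£51,800): Childcare Subsidy: base = 2 × £14,400 = £28,800. income exceeds £32,500 by £19,300, which is 49 full-or-partial £400 increments; reduction = 49 × £225 = £11,025, leaving £17,775. Apprenticeship Credit: £51,800 is at or below the £336,900 threshold, so the full £2,560 applies. total £17,775 + £2,560 = £20,335
Jonas (£72,300): Childcare Subsidy: base = 2 × £14,400 = £28,800. income exceeds £32,500 by £39,800, which is 100 full-or-partial £400 increments; reduction = 100 × £225 = £22,500, leaving £6,300. Apprenticeship Credit: £72,300 is at or below the £336,900 threshold, so the full £2,560 applies. total £6,300 + £2,560 = £8,860
Difference: |£20,335 − £8,860| = £11,475.

£11,475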